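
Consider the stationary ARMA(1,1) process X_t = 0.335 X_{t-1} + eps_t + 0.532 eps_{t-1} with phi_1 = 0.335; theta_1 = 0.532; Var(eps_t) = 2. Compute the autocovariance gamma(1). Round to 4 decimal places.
\gamma(1) = 2.3013

Multiply the model equation by X_{t-k} and take expectations. With theta_0 = psi_0 = 1 and psi_j the MA(infinity) weights, this gives
  gamma(k) - sum_i phi_i gamma(k-i) = c_k,
  c_k = sigma^2 * sum_{j=k..q} theta_j psi_{j-k}   (c_k = 0 for k > q),
using gamma(-m) = gamma(m).
psi-weights needed (psi_j = theta_j + sum_i phi_i psi_{j-i}):
  psi_1 = theta_1 + phi_1 = 0.532 + (0.335) = 0.867
Right-hand sides:
  c_0 = sigma^2 (1 + theta_1 psi_1) = 2 * (1 + (0.532)(0.867)) = 2 * 1.461244 = 2.922488
  c_1 = sigma^2 theta_1 = 2 * (0.532) = 1.064
  c_2 = 0
Equations for k = 0 and k = 1 (AR order 1):
  gamma(0) = phi_1 gamma(1) + c_0
  gamma(1) = phi_1 gamma(0) + c_1
Substituting the second into the first: gamma(0) (1 - phi_1^2) = c_0 + phi_1 c_1, so
  gamma(0) = (c_0 + phi_1 c_1) / (1 - phi_1^2) = (2.922488 + (0.335)(1.064)) / (1 - (0.335)^2) = 3.278928 / 0.887775 = 3.693422.
  gamma(1) = phi_1 gamma(0) + c_1 = (0.335)(3.693422) + (1.064) = 2.301296.
Therefore gamma(1) = 2.3013 (to 4 decimal places).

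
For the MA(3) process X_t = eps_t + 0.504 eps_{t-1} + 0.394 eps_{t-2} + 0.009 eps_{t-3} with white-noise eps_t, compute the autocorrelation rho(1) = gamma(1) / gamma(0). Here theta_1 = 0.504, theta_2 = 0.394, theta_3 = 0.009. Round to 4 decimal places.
\rho(1) = 0.5010

For an MA(q) process with theta_0 = 1, the autocovariance is
  gamma(k) = sigma^2 * sum_{i=0..q-k} theta_i * theta_{i+k},
and rho(k) = gamma(k) / gamma(0). Sigma^2 cancels.
  numerator   = (1)*(0.504) + (0.504)*(0.394) + (0.394)*(0.009) = 0.706122.
  denominator = (1)^2 + (0.504)^2 + (0.394)^2 + (0.009)^2 = 1.409333.
  rho(1) = 0.706122 / 1.409333 = 0.5010.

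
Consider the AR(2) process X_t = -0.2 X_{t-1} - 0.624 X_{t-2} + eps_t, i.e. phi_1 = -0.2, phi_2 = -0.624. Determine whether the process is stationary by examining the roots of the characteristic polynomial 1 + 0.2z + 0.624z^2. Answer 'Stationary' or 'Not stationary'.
\text{Stationary}

The AR(p) characteristic polynomial is P(z) = 1 + 0.2z + 0.624z^2.
Stationarity requires all roots to lie outside the unit circle, i.e. |z| > 1 for every root.
Set 1 + (0.2) z + (0.624) z^2 = 0, i.e. a z^2 + b z + c = 0 with a = 0.624, b = 0.2, c = 1.
Discriminant D = b^2 - 4ac = (0.2)^2 - 4*(0.624)*1 = 0.04 - (2.496) = -2.456.
D < 0, so the roots are the complex-conjugate pair z = (-b +/- i sqrt(-D)) / (2a) = -0.1603 +/- 1.2557i.
For a conjugate pair |z|^2 = z * conj(z) = (product of roots) = c/a = 1/(0.624) = 1.602564, so |z| = sqrt(1.602564) = 1.2659 for both roots.
Moduli of all roots: 1.2659, 1.2659.
All moduli strictly greater than 1? Yes.
Verdict: Stationary.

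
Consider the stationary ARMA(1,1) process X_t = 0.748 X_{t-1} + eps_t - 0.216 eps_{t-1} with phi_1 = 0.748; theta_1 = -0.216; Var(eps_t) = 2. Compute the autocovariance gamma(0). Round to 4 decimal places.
\gamma(0) = 3.2850

Multiply the model equation by X_{t-k} and take expectations. With theta_0 = psi_0 = 1 and psi_j the MA(infinity) weights, this gives
  gamma(k) - sum_i phi_i gamma(k-i) = c_k,
  c_k = sigma^2 * sum_{j=k..q} theta_j psi_{j-k}   (c_k = 0 for k > q),
using gamma(-m) = gamma(m).
psi-weights needed (psi_j = theta_j + sum_i phi_i psi_{j-i}):
  psi_1 = theta_1 + phi_1 = -0.216 + (0.748) = 0.532
Right-hand sides:
  c_0 = sigma^2 (1 + theta_1 psi_1) = 2 * (1 + (-0.216)(0.532)) = 2 * 0.885088 = 1.770176
  c_1 = sigma^2 theta_1 = 2 * (-0.216) = -0.432
  c_2 = 0
Equations for k = 0 and k = 1 (AR order 1):
  gamma(0) = phi_1 gamma(1) + c_0
  gamma(1) = phi_1 gamma(0) + c_1
Substituting the second into the first: gamma(0) (1 - phi_1^2) = c_0 + phi_1 c_1, so
  gamma(0) = (c_0 + phi_1 c_1) / (1 - phi_1^2) = (1.770176 + (0.748)(-0.432)) / (1 - (0.748)^2) = 1.44704 / 0.440496 = 3.285024.
Therefore gamma(0) = 3.2850 (to 4 decimal places).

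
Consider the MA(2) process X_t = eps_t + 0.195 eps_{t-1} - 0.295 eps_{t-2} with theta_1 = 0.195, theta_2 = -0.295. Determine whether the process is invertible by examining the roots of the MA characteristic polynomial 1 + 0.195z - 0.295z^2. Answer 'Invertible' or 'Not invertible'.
\text{Invertible}

The MA(q) characteristic polynomial is P(z) = 1 + 0.195z - 0.295z^2.
Invertibility requires all roots to lie outside the unit circle, i.e. |z| > 1 for every root.
Set 1 + (0.195) z + (-0.295) z^2 = 0, i.e. a z^2 + b z + c = 0 with a = -0.295, b = 0.195, c = 1.
Discriminant D = b^2 - 4ac = (0.195)^2 - 4*(-0.295)*1 = 0.038025 - (-1.18) = 1.218025.
D >= 0, so the roots are real: z = (-b +/- sqrt(D)) / (2a) = (-0.195 +/- 1.103642) / (-0.59).
  z_1 = (-0.195 + 1.103642) / (-0.59) = -1.5401,   |z_1| = 1.5401.
  z_2 = (-0.195 - 1.103642) / (-0.59) = 2.2011,   |z_2| = 2.2011.
Moduli of all roots: 1.5401, 2.2011.
All moduli strictly greater than 1? Yes.
Verdict: Invertible.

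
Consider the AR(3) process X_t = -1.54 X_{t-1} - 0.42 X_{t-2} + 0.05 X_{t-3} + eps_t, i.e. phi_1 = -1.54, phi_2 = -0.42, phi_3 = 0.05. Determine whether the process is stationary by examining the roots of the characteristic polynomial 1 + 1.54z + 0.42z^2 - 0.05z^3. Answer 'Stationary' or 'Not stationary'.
\text{Not stationary}

The AR(p) characteristic polynomial is P(z) = 1 + 1.54z + 0.42z^2 - 0.05z^3.
Stationarity requires all roots to lie outside the unit circle, i.e. |z| > 1 for every root.
Degree 3: look for a simple real root z0 first, then factor out (1 - z/z0) and solve the remaining quadratic.
Testing z0 = -2: P(-2) = 1 + (1.54)(-2) + (0.42)(-2)^2 + (-0.05)(-2)^3
  = 1 + (-3.08) + (1.68) + (0.4) = 0.  So z_0 = -2 is a root, |z_0| = 2.
Divide out the factor (1 + 0.5 z) = (1 - z/z0) (since 1/z0 = -0.5):
  P(z) = (1 + 0.5 z)(1 + (1.04) z + (-0.1) z^2)
  [check: z-coef 1.04 - (-0.5) = 1.54; z^2-coef -0.1 - (-0.5)(1.04) = 0.42; z^3-coef -(-0.5)(-0.1) = -0.05.]
Remaining roots from the quadratic factor 1 + (1.04) z + (-0.1) z^2:
  Set 1 + (1.04) z + (-0.1) z^2 = 0, i.e. a z^2 + b z + c = 0 with a = -0.1, b = 1.04, c = 1.
  Discriminant D = b^2 - 4ac = (1.04)^2 - 4*(-0.1)*1 = 1.0816 - (-0.4) = 1.4816.
  D >= 0, so the roots are real: z = (-b +/- sqrt(D)) / (2a) = (-1.04 +/- 1.21721) / (-0.2).
    z_1 = (-1.04 + 1.21721) / (-0.2) = -0.886,   |z_1| = 0.886.
    z_2 = (-1.04 - 1.21721) / (-0.2) = 11.286,   |z_2| = 11.286.
Moduli of all roots: 2.0000, 0.8860, 11.2860.
All moduli strictly greater than 1? No.
Verdict: Not stationary.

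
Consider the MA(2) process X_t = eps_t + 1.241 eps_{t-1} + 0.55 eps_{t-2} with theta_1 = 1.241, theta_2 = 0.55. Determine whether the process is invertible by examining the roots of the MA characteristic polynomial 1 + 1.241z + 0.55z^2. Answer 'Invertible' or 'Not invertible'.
\text{Invertible}

The MA(q) characteristic polynomial is P(z) = 1 + 1.241z + 0.55z^2.
Invertibility requires all roots to lie outside the unit circle, i.e. |z| > 1 for every root.
Set 1 + (1.241) z + (0.55) z^2 = 0, i.e. a z^2 + b z + c = 0 with a = 0.55, b = 1.241, c = 1.
Discriminant D = b^2 - 4ac = (1.241)^2 - 4*(0.55)*1 = 1.540081 - (2.2) = -0.659919.
D < 0, so the roots are the complex-conjugate pair z = (-b +/- i sqrt(-D)) / (2a) = -1.1282 +/- 0.7385i.
For a conjugate pair |z|^2 = z * conj(z) = (product of roots) = c/a = 1/(0.55) = 1.818182, so |z| = sqrt(1.818182) = 1.3484 for both roots.
Moduli of all roots: 1.3484, 1.3484.
All moduli strictly greater than 1? Yes.
Verdict: Invertible.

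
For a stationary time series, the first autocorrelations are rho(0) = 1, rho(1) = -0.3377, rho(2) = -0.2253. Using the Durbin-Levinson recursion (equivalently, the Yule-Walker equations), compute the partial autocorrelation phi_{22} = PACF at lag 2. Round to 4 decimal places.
\phi_{22} = -0.3830

The PACF at lag k is phi_{kk}, the last component of the solution
to the Yule-Walker system G_k phi = r_k where
  (G_k)_{ij} = rho(|i - j|), (r_k)_i = rho(i), i,j = 1..k.
Equivalently, Durbin-Levinson gives phi_{kk} iteratively:
  phi_{11} = rho(1)
  phi_{kk} = [rho(k) - sum_{j=1..k-1} phi_{k-1,j} rho(k-j)]
            / [1 - sum_{j=1..k-1} phi_{k-1,j} rho(j)],
  phi_{k,j} = phi_{k-1,j} - phi_{kk} phi_{k-1,k-j},  j = 1..k-1.
Step k = 1:
  phi_11 = rho(1) = -0.3377.
Step k = 2:
  phi_22 = [rho(2) - phi_11 rho(1)] / [1 - phi_11 rho(1)] = [-0.2253 - (-0.3377)(-0.3377)] / [1 - (-0.3377)(-0.3377)]
         = -0.33934129 / 0.88595871 = -0.383.
Therefore phi_{22} = -0.3830.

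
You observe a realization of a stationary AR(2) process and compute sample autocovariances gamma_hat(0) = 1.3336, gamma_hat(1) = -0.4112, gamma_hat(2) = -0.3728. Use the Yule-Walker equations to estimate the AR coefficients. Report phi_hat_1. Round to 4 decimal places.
\hat\phi_{1} = -0.4360

The Yule-Walker equations for an AR(p) process read, in matrix form,
  Gamma_p phi = r_p,   with   (Gamma_p)_{ij} = gamma(|i - j|),
                       (r_p)_i = gamma(i),   i,j = 1..p.
Substitute the sample gammas (Toeplitz matrix and right-hand side of size 2):
  Gamma_p = [[1.3336, -0.4112], [-0.4112, 1.3336]]
  r_p     = [-0.4112, -0.3728]
Written out:
  1.3336 phi_1 - 0.4112 phi_2 = -0.4112
  -0.4112 phi_1 + 1.3336 phi_2 = -0.3728
Solve by Cramer's rule:
  det = gamma(0)^2 - gamma(1)^2 = (1.3336)^2 - (-0.4112)^2 = 1.77848896 - 0.16908544 = 1.60940352
  phi_hat_1 = [gamma(1) gamma(0) - gamma(1) gamma(2)] / det = [(-0.4112)(1.3336) - (-0.4112)(-0.3728)] / 1.60940352 = -0.70167168 / 1.60940352 = -0.436
  phi_hat_2 = [gamma(0) gamma(2) - gamma(1)^2] / det = [(1.3336)(-0.3728) - (-0.4112)^2] / 1.60940352 = -0.66625152 / 1.60940352 = -0.414
So phi_hat = [-0.4360, -0.4140].
Therefore phi_hat_1 = -0.4360.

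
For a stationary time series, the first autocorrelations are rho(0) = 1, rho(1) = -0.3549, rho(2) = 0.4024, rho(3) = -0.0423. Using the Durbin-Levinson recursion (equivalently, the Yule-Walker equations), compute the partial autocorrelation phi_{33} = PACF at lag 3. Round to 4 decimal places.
\phi_{33} = 0.2131

The PACF at lag k is phi_{kk}, the last component of the solution
to the Yule-Walker system G_k phi = r_k where
  (G_k)_{ij} = rho(|i - j|), (r_k)_i = rho(i), i,j = 1..k.
Equivalently, Durbin-Levinson gives phi_{kk} iteratively:
  phi_{11} = rho(1)
  phi_{kk} = [rho(k) - sum_{j=1..k-1} phi_{k-1,j} rho(k-j)]
            / [1 - sum_{j=1..k-1} phi_{k-1,j} rho(j)],
  phi_{k,j} = phi_{k-1,j} - phi_{kk} phi_{k-1,k-j},  j = 1..k-1.
Step k = 1:
  phi_11 = rho(1) = -0.3549.
Step k = 2:
  phi_22 = [rho(2) - phi_11 rho(1)] / [1 - phi_11 rho(1)] = [0.4024 - (-0.3549)(-0.3549)] / [1 - (-0.3549)(-0.3549)]
         = 0.27644599 / 0.87404599 = 0.316283.
  Update: phi_21 = phi_11 - phi_22 phi_11 = -0.3549 - (0.316283)(-0.3549) = -0.242651.
Step k = 3:
  phi_33 = [rho(3) - phi_21 rho(2) - phi_22 rho(1)] / [1 - phi_21 rho(1) - phi_22 rho(2)]
    numerator   = -0.0423 - (-0.242651)(0.4024) - (0.316283)(-0.3549) = 0.16759169
    denominator = 1 - (-0.242651)(-0.3549) - (0.316283)(0.4024) = 0.78661079
  phi_33 = 0.16759169 / 0.78661079 = 0.2131.
Therefore phi_{33} = 0.2131.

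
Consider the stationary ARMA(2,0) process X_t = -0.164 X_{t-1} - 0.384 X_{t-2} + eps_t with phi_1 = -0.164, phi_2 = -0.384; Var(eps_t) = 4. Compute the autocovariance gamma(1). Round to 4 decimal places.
\gamma(1) = -0.5639

Multiply the model equation by X_{t-k} and take expectations. With theta_0 = psi_0 = 1 and psi_j the MA(infinity) weights, this gives
  gamma(k) - sum_i phi_i gamma(k-i) = c_k,
  c_k = sigma^2 * sum_{j=k..q} theta_j psi_{j-k}   (c_k = 0 for k > q),
using gamma(-m) = gamma(m).
Pure AR (q = 0): c_0 = sigma^2 = 4, c_k = 0 for k >= 1.
Equations for k = 0, 1, 2 (AR order 2, c_2 = 0):
  (E0) gamma(0) = phi_1 gamma(1) + phi_2 gamma(2) + c_0
  (E1) gamma(1) = phi_1 gamma(0) + phi_2 gamma(1) + c_1
  (E2) gamma(2) = phi_1 gamma(1) + phi_2 gamma(0)
From (E1): gamma(1) = A gamma(0) + B with
  A = phi_1 / (1 - phi_2) = -0.164 / 1.384 = -0.118497,   B = c_1 / (1 - phi_2) = 0 / 1.384 = 0.
Insert (E2) into (E0): gamma(0) (1 - phi_2^2) = phi_1 (1 + phi_2) gamma(1) + c_0.
  phi_1 (1 + phi_2) = (-0.164)(0.616) = -0.101024,   1 - phi_2^2 = 0.852544.
Replace gamma(1) by A gamma(0) + B and collect gamma(0):
  gamma(0) [0.852544 - (-0.101024)(-0.118497)] = c_0 = 4
  gamma(0) * 0.840573 = 4
  gamma(0) = 4 / 0.840573 = 4.758659.
  gamma(1) = A gamma(0) = (-0.118497)(4.758659) = -0.563887.
Therefore gamma(1) = -0.5639 (to 4 decimal places).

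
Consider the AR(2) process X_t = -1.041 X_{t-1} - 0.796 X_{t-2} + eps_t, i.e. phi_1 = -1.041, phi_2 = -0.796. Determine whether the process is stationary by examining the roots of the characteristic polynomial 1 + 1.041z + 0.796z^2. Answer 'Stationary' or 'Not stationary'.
\text{Stationary}

The AR(p) characteristic polynomial is P(z) = 1 + 1.041z + 0.796z^2.
Stationarity requires all roots to lie outside the unit circle, i.e. |z| > 1 for every root.
Set 1 + (1.041) z + (0.796) z^2 = 0, i.e. a z^2 + b z + c = 0 with a = 0.796, b = 1.041, c = 1.
Discriminant D = b^2 - 4ac = (1.041)^2 - 4*(0.796)*1 = 1.083681 - (3.184) = -2.100319.
D < 0, so the roots are the complex-conjugate pair z = (-b +/- i sqrt(-D)) / (2a) = -0.6539 +/- 0.9103i.
For a conjugate pair |z|^2 = z * conj(z) = (product of roots) = c/a = 1/(0.796) = 1.256281, so |z| = sqrt(1.256281) = 1.1208 for both roots.
Moduli of all roots: 1.1208, 1.1208.
All moduli strictly greater than 1? Yes.
Verdict: Stationary.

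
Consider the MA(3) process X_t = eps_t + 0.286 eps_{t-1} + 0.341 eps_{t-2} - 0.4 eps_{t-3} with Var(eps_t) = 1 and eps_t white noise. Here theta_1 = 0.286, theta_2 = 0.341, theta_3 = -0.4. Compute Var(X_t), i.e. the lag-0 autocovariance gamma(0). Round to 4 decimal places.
\gamma(0) = 1.3581

For an MA(q) process X_t = eps_t + sum_i theta_i eps_{t-i} with
Var(eps_t) = sigma^2, the variance is
  gamma(0) = sigma^2 * (1 + sum_i theta_i^2).
  sum_i theta_i^2 = (0.286)^2 + (0.341)^2 + (-0.4)^2 = 0.081796 + 0.116281 + 0.16 = 0.358077.
  gamma(0) = 1 * (1 + 0.358077) = 1 * 1.358077 = 1.358077, which rounds to 1.3581.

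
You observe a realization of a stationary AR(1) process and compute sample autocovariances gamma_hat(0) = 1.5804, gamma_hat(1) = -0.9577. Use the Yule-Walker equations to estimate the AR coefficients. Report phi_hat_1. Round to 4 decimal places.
\hat\phi_{1} = -0.6060

The Yule-Walker equations for an AR(p) process read, in matrix form,
  Gamma_p phi = r_p,   with   (Gamma_p)_{ij} = gamma(|i - j|),
                       (r_p)_i = gamma(i),   i,j = 1..p.
Substitute the sample gammas (Toeplitz matrix and right-hand side of size 1):
  Gamma_p = [[1.5804]]
  r_p     = [-0.9577]
With p = 1 this is the single equation gamma(0) phi_1 = gamma(1):
  phi_hat_1 = gamma(1) / gamma(0) = -0.9577 / 1.5804 = -0.6060.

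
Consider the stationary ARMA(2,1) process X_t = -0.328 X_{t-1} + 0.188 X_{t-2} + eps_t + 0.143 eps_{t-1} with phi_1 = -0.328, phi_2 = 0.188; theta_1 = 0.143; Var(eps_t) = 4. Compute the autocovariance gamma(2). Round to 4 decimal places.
\gamma(2) = 1.2060

Multiply the model equation by X_{t-k} and take expectations. With theta_0 = psi_0 = 1 and psi_j the MA(infinity) weights, this gives
  gamma(k) - sum_i phi_i gamma(k-i) = c_k,
  c_k = sigma^2 * sum_{j=k..q} theta_j psi_{j-k}   (c_k = 0 for k > q),
using gamma(-m) = gamma(m).
psi-weights needed (psi_j = theta_j + sum_i phi_i psi_{j-i}):
  psi_1 = theta_1 + phi_1 = 0.143 + (-0.328) = -0.185
Right-hand sides:
  c_0 = sigma^2 (1 + theta_1 psi_1) = 4 * (1 + (0.143)(-0.185)) = 4 * 0.973545 = 3.89418
  c_1 = sigma^2 theta_1 = 4 * (0.143) = 0.572
  c_2 = 0
Equations for k = 0, 1, 2 (AR order 2, c_2 = 0):
  (E0) gamma(0) = phi_1 gamma(1) + phi_2 gamma(2) + c_0
  (E1) gamma(1) = phi_1 gamma(0) + phi_2 gamma(1) + c_1
  (E2) gamma(2) = phi_1 gamma(1) + phi_2 gamma(0)
From (E1): gamma(1) = A gamma(0) + B with
  A = phi_1 / (1 - phi_2) = -0.328 / 0.812 = -0.403941,   B = c_1 / (1 - phi_2) = 0.572 / 0.812 = 0.704433.
Insert (E2) into (E0): gamma(0) (1 - phi_2^2) = phi_1 (1 + phi_2) gamma(1) + c_0.
  phi_1 (1 + phi_2) = (-0.328)(1.188) = -0.389664,   1 - phi_2^2 = 0.964656.
Replace gamma(1) by A gamma(0) + B and collect gamma(0):
  gamma(0) [0.964656 - (-0.389664)(-0.403941)] = (-0.389664)(0.704433) + 3.89418
  gamma(0) * 0.807255 = 3.619688
  gamma(0) = 3.619688 / 0.807255 = 4.483947.
  gamma(1) = A gamma(0) + B = (-0.403941)(4.483947) + (0.704433) = -1.106816.
  gamma(2) = phi_1 gamma(1) + phi_2 gamma(0) = (-0.328)(-1.106816) + (0.188)(4.483947) = 1.206018.
Therefore gamma(2) = 1.2060 (to 4 decimal places).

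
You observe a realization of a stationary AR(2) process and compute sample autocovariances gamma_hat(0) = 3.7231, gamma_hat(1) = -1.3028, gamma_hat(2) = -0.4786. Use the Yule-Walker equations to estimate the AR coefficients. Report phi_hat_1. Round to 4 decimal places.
\hat\phi_{1} = -0.4500

The Yule-Walker equations for an AR(p) process read, in matrix form,
  Gamma_p phi = r_p,   with   (Gamma_p)_{ij} = gamma(|i - j|),
                       (r_p)_i = gamma(i),   i,j = 1..p.
Substitute the sample gammas (Toeplitz matrix and right-hand side of size 2):
  Gamma_p = [[3.7231, -1.3028], [-1.3028, 3.7231]]
  r_p     = [-1.3028, -0.4786]
Written out:
  3.7231 phi_1 - 1.3028 phi_2 = -1.3028
  -1.3028 phi_1 + 3.7231 phi_2 = -0.4786
Solve by Cramer's rule:
  det = gamma(0)^2 - gamma(1)^2 = (3.7231)^2 - (-1.3028)^2 = 13.86147361 - 1.69728784 = 12.16418577
  phi_hat_1 = [gamma(1) gamma(0) - gamma(1) gamma(2)] / det = [(-1.3028)(3.7231) - (-1.3028)(-0.4786)] / 12.16418577 = -5.47397476 / 12.16418577 = -0.45
  phi_hat_2 = [gamma(0) gamma(2) - gamma(1)^2] / det = [(3.7231)(-0.4786) - (-1.3028)^2] / 12.16418577 = -3.4791635 / 12.16418577 = -0.286
So phi_hat = [-0.4500, -0.2860].
Therefore phi_hat_1 = -0.4500.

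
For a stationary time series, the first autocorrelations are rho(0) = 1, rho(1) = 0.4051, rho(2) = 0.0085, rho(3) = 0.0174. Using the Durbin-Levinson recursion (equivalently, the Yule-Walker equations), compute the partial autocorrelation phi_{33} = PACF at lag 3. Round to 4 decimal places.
\phi_{33} = 0.1100

The PACF at lag k is phi_{kk}, the last component of the solution
to the Yule-Walker system G_k phi = r_k where
  (G_k)_{ij} = rho(|i - j|), (r_k)_i = rho(i), i,j = 1..k.
Equivalently, Durbin-Levinson gives phi_{kk} iteratively:
  phi_{11} = rho(1)
  phi_{kk} = [rho(k) - sum_{j=1..k-1} phi_{k-1,j} rho(k-j)]
            / [1 - sum_{j=1..k-1} phi_{k-1,j} rho(j)],
  phi_{k,j} = phi_{k-1,j} - phi_{kk} phi_{k-1,k-j},  j = 1..k-1.
Step k = 1:
  phi_11 = rho(1) = 0.4051.
Step k = 2:
  phi_22 = [rho(2) - phi_11 rho(1)] / [1 - phi_11 rho(1)] = [0.0085 - (0.4051)(0.4051)] / [1 - (0.4051)(0.4051)]
         = -0.15560601 / 0.83589399 = -0.186155.
  Update: phi_21 = phi_11 - phi_22 phi_11 = 0.4051 - (-0.186155)(0.4051) = 0.480511.
Step k = 3:
  phi_33 = [rho(3) - phi_21 rho(2) - phi_22 rho(1)] / [1 - phi_21 rho(1) - phi_22 rho(2)]
    numerator   = 0.0174 - (0.480511)(0.0085) - (-0.186155)(0.4051) = 0.08872712
    denominator = 1 - (0.480511)(0.4051) - (-0.186155)(0.0085) = 0.80692712
  phi_33 = 0.08872712 / 0.80692712 = 0.11.
Therefore phi_{33} = 0.1100.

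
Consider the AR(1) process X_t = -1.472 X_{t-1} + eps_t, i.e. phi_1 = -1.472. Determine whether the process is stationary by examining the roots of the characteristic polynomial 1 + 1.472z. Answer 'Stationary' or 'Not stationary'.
\text{Not stationary}

The AR(p) characteristic polynomial is P(z) = 1 + 1.472z.
Stationarity requires all roots to lie outside the unit circle, i.e. |z| > 1 for every root.
This is linear in z: 1 + (1.472) z = 0  =>  z = -1/(1.472) = -0.679348,  |z| = 0.679348.
Moduli of all roots: 0.6793.
All moduli strictly greater than 1? No.
Verdict: Not stationary.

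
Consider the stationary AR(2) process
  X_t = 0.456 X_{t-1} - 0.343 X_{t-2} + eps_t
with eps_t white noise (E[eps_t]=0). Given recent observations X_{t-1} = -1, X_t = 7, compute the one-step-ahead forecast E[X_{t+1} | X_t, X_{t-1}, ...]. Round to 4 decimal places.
E[X_{t+1} \mid \mathcal F_t] = 3.5350

For an AR(p) model X_t = c + sum_i phi_i X_{t-i} + eps_t, the
one-step-ahead conditional mean is
  E[X_{t+1} | X_t, ...] = c + sum_i phi_i X_{t+1-i}.
Substitute known values:
  E[X_{t+1} | ...] = (0.456) * (7) + (-0.343) * (-1)
                   = 3.5350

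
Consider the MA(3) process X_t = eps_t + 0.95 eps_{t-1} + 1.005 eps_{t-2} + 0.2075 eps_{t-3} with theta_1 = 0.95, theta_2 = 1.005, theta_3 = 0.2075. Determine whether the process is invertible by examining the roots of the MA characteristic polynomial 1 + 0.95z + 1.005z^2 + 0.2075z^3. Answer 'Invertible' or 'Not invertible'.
\text{Invertible}

The MA(q) characteristic polynomial is P(z) = 1 + 0.95z + 1.005z^2 + 0.2075z^3.
Invertibility requires all roots to lie outside the unit circle, i.e. |z| > 1 for every root.
Degree 3: look for a simple real root z0 first, then factor out (1 - z/z0) and solve the remaining quadratic.
Testing z0 = -4: P(-4) = 1 + (0.95)(-4) + (1.005)(-4)^2 + (0.2075)(-4)^3
  = 1 + (-3.8) + (16.08) + (-13.28) = 0.  So z_0 = -4 is a root, |z_0| = 4.
Divide out the factor (1 + 0.25 z) = (1 - z/z0) (since 1/z0 = -0.25):
  P(z) = (1 + 0.25 z)(1 + (0.7) z + (0.83) z^2)
  [check: z-coef 0.7 - (-0.25) = 0.95; z^2-coef 0.83 - (-0.25)(0.7) = 1.005; z^3-coef -(-0.25)(0.83) = 0.2075.]
Remaining roots from the quadratic factor 1 + (0.7) z + (0.83) z^2:
  Set 1 + (0.7) z + (0.83) z^2 = 0, i.e. a z^2 + b z + c = 0 with a = 0.83, b = 0.7, c = 1.
  Discriminant D = b^2 - 4ac = (0.7)^2 - 4*(0.83)*1 = 0.49 - (3.32) = -2.83.
  D < 0, so the roots are the complex-conjugate pair z = (-b +/- i sqrt(-D)) / (2a) = -0.4217 +/- 1.0134i.
  For a conjugate pair |z|^2 = z * conj(z) = (product of roots) = c/a = 1/(0.83) = 1.204819, so |z| = sqrt(1.204819) = 1.0976 for both roots.
Moduli of all roots: 4.0000, 1.0976, 1.0976.
All moduli strictly greater than 1? Yes.
Verdict: Invertible.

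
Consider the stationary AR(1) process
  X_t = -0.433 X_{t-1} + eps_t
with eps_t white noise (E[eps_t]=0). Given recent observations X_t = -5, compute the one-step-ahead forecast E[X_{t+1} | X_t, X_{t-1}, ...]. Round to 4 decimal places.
E[X_{t+1} \mid \mathcal F_t] = 2.1650

For an AR(p) model X_t = c + sum_i phi_i X_{t-i} + eps_t, the
one-step-ahead conditional mean is
  E[X_{t+1} | X_t, ...] = c + sum_i phi_i X_{t+1-i}.
Substitute known values:
  E[X_{t+1} | ...] = (-0.433) * (-5)
                   = 2.1650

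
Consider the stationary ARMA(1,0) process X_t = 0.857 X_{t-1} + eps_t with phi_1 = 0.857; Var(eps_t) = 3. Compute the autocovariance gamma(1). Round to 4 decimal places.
\gamma(1) = 9.6818

Multiply the model equation by X_{t-k} and take expectations. With theta_0 = psi_0 = 1 and psi_j the MA(infinity) weights, this gives
  gamma(k) - sum_i phi_i gamma(k-i) = c_k,
  c_k = sigma^2 * sum_{j=k..q} theta_j psi_{j-k}   (c_k = 0 for k > q),
using gamma(-m) = gamma(m).
Pure AR (q = 0): c_0 = sigma^2 = 3, c_k = 0 for k >= 1.
Equations for k = 0 and k = 1 (AR order 1):
  gamma(0) = phi_1 gamma(1) + c_0
  gamma(1) = phi_1 gamma(0) + c_1
Substituting the second into the first: gamma(0) (1 - phi_1^2) = c_0 + phi_1 c_1, so
  gamma(0) = c_0 / (1 - phi_1^2) = 3 / (1 - (0.857)^2) = 3 / 0.265551 = 11.297265.
  gamma(1) = phi_1 gamma(0) = (0.857)(11.297265) = 9.681756.
Therefore gamma(1) = 9.6818 (to 4 decimal places).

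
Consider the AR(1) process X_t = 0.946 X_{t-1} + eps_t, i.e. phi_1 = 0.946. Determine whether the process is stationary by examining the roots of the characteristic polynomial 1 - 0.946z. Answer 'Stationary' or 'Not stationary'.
\text{Stationary}

The AR(p) characteristic polynomial is P(z) = 1 - 0.946z.
Stationarity requires all roots to lie outside the unit circle, i.e. |z| > 1 for every root.
This is linear in z: 1 + (-0.946) z = 0  =>  z = -1/(-0.946) = 1.057082,  |z| = 1.057082.
Moduli of all roots: 1.0571.
All moduli strictly greater than 1? Yes.
Verdict: Stationary.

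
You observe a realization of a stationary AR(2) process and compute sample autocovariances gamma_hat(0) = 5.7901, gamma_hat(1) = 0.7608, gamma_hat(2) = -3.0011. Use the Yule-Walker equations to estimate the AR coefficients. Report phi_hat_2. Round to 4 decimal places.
\hat\phi_{2} = -0.5450

The Yule-Walker equations for an AR(p) process read, in matrix form,
  Gamma_p phi = r_p,   with   (Gamma_p)_{ij} = gamma(|i - j|),
                       (r_p)_i = gamma(i),   i,j = 1..p.
Substitute the sample gammas (Toeplitz matrix and right-hand side of size 2):
  Gamma_p = [[5.7901, 0.7608], [0.7608, 5.7901]]
  r_p     = [0.7608, -3.0011]
Written out:
  5.7901 phi_1 + 0.7608 phi_2 = 0.7608
  0.7608 phi_1 + 5.7901 phi_2 = -3.0011
Solve by Cramer's rule:
  det = gamma(0)^2 - gamma(1)^2 = (5.7901)^2 - (0.7608)^2 = 33.52525801 - 0.57881664 = 32.94644137
  phi_hat_1 = [gamma(1) gamma(0) - gamma(1) gamma(2)] / det = [(0.7608)(5.7901) - (0.7608)(-3.0011)] / 32.94644137 = 6.68834496 / 32.94644137 = 0.203
  phi_hat_2 = [gamma(0) gamma(2) - gamma(1)^2] / det = [(5.7901)(-3.0011) - (0.7608)^2] / 32.94644137 = -17.95548575 / 32.94644137 = -0.545
So phi_hat = [0.2030, -0.5450].
Therefore phi_hat_2 = -0.5450.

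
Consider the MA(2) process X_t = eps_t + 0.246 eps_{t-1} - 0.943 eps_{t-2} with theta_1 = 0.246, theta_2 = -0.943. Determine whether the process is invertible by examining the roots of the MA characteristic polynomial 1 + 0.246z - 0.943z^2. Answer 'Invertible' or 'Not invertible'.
\text{Not invertible}

The MA(q) characteristic polynomial is P(z) = 1 + 0.246z - 0.943z^2.
Invertibility requires all roots to lie outside the unit circle, i.e. |z| > 1 for every root.
Set 1 + (0.246) z + (-0.943) z^2 = 0, i.e. a z^2 + b z + c = 0 with a = -0.943, b = 0.246, c = 1.
Discriminant D = b^2 - 4ac = (0.246)^2 - 4*(-0.943)*1 = 0.060516 - (-3.772) = 3.832516.
D >= 0, so the roots are real: z = (-b +/- sqrt(D)) / (2a) = (-0.246 +/- 1.957681) / (-1.886).
  z_1 = (-0.246 + 1.957681) / (-1.886) = -0.9076,   |z_1| = 0.9076.
  z_2 = (-0.246 - 1.957681) / (-1.886) = 1.1684,   |z_2| = 1.1684.
Moduli of all roots: 0.9076, 1.1684.
All moduli strictly greater than 1? No.
Verdict: Not invertible.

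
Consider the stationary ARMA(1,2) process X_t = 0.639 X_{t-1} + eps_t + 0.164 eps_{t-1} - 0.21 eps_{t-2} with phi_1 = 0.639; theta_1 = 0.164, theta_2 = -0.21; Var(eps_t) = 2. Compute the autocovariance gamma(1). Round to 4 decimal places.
\gamma(1) = 2.2913

Multiply the model equation by X_{t-k} and take expectations. With theta_0 = psi_0 = 1 and psi_j the MA(infinity) weights, this gives
  gamma(k) - sum_i phi_i gamma(k-i) = c_k,
  c_k = sigma^2 * sum_{j=k..q} theta_j psi_{j-k}   (c_k = 0 for k > q),
using gamma(-m) = gamma(m).
psi-weights needed (psi_j = theta_j + sum_i phi_i psi_{j-i}):
  psi_1 = theta_1 + phi_1 = 0.164 + (0.639) = 0.803
  psi_2 = theta_2 + phi_1 psi_1 = -0.21 + (0.639)(0.803) = 0.303117
Right-hand sides:
  c_0 = sigma^2 (1 + theta_1 psi_1 + theta_2 psi_2) = 2 * (1 + (0.164)(0.803) + (-0.21)(0.303117)) = 2 * 1.068037 = 2.136075
  c_1 = sigma^2 (theta_1 + theta_2 psi_1) = 2 * (0.164 + (-0.21)(0.803)) = -0.00926
  c_2 = sigma^2 theta_2 = 2 * (-0.21) = -0.42
Equations for k = 0 and k = 1 (AR order 1):
  gamma(0) = phi_1 gamma(1) + c_0
  gamma(1) = phi_1 gamma(0) + c_1
Substituting the second into the first: gamma(0) (1 - phi_1^2) = c_0 + phi_1 c_1, so
  gamma(0) = (c_0 + phi_1 c_1) / (1 - phi_1^2) = (2.136075 + (0.639)(-0.00926)) / (1 - (0.639)^2) = 2.130158 / 0.591679 = 3.600192.
  gamma(1) = phi_1 gamma(0) + c_1 = (0.639)(3.600192) + (-0.00926) = 2.291262.
Therefore gamma(1) = 2.2913 (to 4 decimal places).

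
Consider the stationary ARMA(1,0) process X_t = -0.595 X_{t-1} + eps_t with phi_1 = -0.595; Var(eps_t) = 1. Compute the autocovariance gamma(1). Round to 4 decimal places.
\gamma(1) = -0.9211

Multiply the model equation by X_{t-k} and take expectations. With theta_0 = psi_0 = 1 and psi_j the MA(infinity) weights, this gives
  gamma(k) - sum_i phi_i gamma(k-i) = c_k,
  c_k = sigma^2 * sum_{j=k..q} theta_j psi_{j-k}   (c_k = 0 for k > q),
using gamma(-m) = gamma(m).
Pure AR (q = 0): c_0 = sigma^2 = 1, c_k = 0 for k >= 1.
Equations for k = 0 and k = 1 (AR order 1):
  gamma(0) = phi_1 gamma(1) + c_0
  gamma(1) = phi_1 gamma(0) + c_1
Substituting the second into the first: gamma(0) (1 - phi_1^2) = c_0 + phi_1 c_1, so
  gamma(0) = c_0 / (1 - phi_1^2) = 1 / (1 - (-0.595)^2) = 1 / 0.645975 = 1.548048.
  gamma(1) = phi_1 gamma(0) = (-0.595)(1.548048) = -0.921088.
Therefore gamma(1) = -0.9211 (to 4 decimal places).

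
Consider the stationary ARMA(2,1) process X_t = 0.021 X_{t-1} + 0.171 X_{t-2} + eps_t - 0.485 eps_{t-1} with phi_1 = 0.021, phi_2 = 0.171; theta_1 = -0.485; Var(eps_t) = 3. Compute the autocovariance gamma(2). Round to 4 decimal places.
\gamma(2) = 0.6053

Multiply the model equation by X_{t-k} and take expectations. With theta_0 = psi_0 = 1 and psi_j the MA(infinity) weights, this gives
  gamma(k) - sum_i phi_i gamma(k-i) = c_k,
  c_k = sigma^2 * sum_{j=k..q} theta_j psi_{j-k}   (c_k = 0 for k > q),
using gamma(-m) = gamma(m).
psi-weights needed (psi_j = theta_j + sum_i phi_i psi_{j-i}):
  psi_1 = theta_1 + phi_1 = -0.485 + (0.021) = -0.464
Right-hand sides:
  c_0 = sigma^2 (1 + theta_1 psi_1) = 3 * (1 + (-0.485)(-0.464)) = 3 * 1.22504 = 3.67512
  c_1 = sigma^2 theta_1 = 3 * (-0.485) = -1.455
  c_2 = 0
Equations for k = 0, 1, 2 (AR order 2, c_2 = 0):
  (E0) gamma(0) = phi_1 gamma(1) + phi_2 gamma(2) + c_0
  (E1) gamma(1) = phi_1 gamma(0) + phi_2 gamma(1) + c_1
  (E2) gamma(2) = phi_1 gamma(1) + phi_2 gamma(0)
From (E1): gamma(1) = A gamma(0) + B with
  A = phi_1 / (1 - phi_2) = 0.021 / 0.829 = 0.025332,   B = c_1 / (1 - phi_2) = -1.455 / 0.829 = -1.755127.
Insert (E2) into (E0): gamma(0) (1 - phi_2^2) = phi_1 (1 + phi_2) gamma(1) + c_0.
  phi_1 (1 + phi_2) = (0.021)(1.171) = 0.024591,   1 - phi_2^2 = 0.970759.
Replace gamma(1) by A gamma(0) + B and collect gamma(0):
  gamma(0) [0.970759 - (0.024591)(0.025332)] = (0.024591)(-1.755127) + 3.67512
  gamma(0) * 0.970136 = 3.63196
  gamma(0) = 3.63196 / 0.970136 = 3.743763.
  gamma(1) = A gamma(0) + B = (0.025332)(3.743763) + (-1.755127) = -1.660291.
  gamma(2) = phi_1 gamma(1) + phi_2 gamma(0) = (0.021)(-1.660291) + (0.171)(3.743763) = 0.605317.
Therefore gamma(2) = 0.6053 (to 4 decimal places).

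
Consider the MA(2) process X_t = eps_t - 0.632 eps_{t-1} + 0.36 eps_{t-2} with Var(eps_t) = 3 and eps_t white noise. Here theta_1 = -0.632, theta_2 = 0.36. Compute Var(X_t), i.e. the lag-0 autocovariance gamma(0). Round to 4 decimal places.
\gamma(0) = 4.5871

For an MA(q) process X_t = eps_t + sum_i theta_i eps_{t-i} with
Var(eps_t) = sigma^2, the variance is
  gamma(0) = sigma^2 * (1 + sum_i theta_i^2).
  sum_i theta_i^2 = (-0.632)^2 + (0.36)^2 = 0.399424 + 0.1296 = 0.529024.
  gamma(0) = 3 * (1 + 0.529024) = 3 * 1.529024 = 4.587072, which rounds to 4.5871.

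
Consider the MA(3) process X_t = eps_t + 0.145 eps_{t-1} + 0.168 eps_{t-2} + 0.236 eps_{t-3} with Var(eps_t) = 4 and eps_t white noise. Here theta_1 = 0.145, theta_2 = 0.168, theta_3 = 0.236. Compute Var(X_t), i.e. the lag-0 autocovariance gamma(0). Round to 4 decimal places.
\gamma(0) = 4.4198

For an MA(q) process X_t = eps_t + sum_i theta_i eps_{t-i} with
Var(eps_t) = sigma^2, the variance is
  gamma(0) = sigma^2 * (1 + sum_i theta_i^2).
  sum_i theta_i^2 = (0.145)^2 + (0.168)^2 + (0.236)^2 = 0.021025 + 0.028224 + 0.055696 = 0.104945.
  gamma(0) = 4 * (1 + 0.104945) = 4 * 1.104945 = 4.41978, which rounds to 4.4198.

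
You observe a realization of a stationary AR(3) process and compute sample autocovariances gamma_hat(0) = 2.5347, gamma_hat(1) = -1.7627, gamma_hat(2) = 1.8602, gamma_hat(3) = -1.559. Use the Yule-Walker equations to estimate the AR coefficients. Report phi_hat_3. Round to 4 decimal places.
\hat\phi_{3} = -0.0380

The Yule-Walker equations for an AR(p) process read, in matrix form,
  Gamma_p phi = r_p,   with   (Gamma_p)_{ij} = gamma(|i - j|),
                       (r_p)_i = gamma(i),   i,j = 1..p.
Substitute the sample gammas (Toeplitz matrix and right-hand side of size 3):
  Gamma_p = [[2.5347, -1.7627, 1.8602], [-1.7627, 2.5347, -1.7627], [1.8602, -1.7627, 2.5347]]
  r_p     = [-1.7627, 1.8602, -1.559]
Written out (R1..R3):
  (R1) 2.5347 phi_1 - 1.7627 phi_2 + 1.8602 phi_3 = -1.7627
  (R2) -1.7627 phi_1 + 2.5347 phi_2 - 1.7627 phi_3 = 1.8602
  (R3) 1.8602 phi_1 - 1.7627 phi_2 + 2.5347 phi_3 = -1.559
Gaussian elimination:
  R2 <- R2 - (-1.7627/2.5347) R1 = R2 - (-0.695427) R1:  1.30887 phi_2 - 0.469066 phi_3 = 0.63437
  R3 <- R3 - (1.8602/2.5347) R1 = R3 - (0.733894) R1:  -0.469066 phi_2 + 1.169511 phi_3 = -0.265366
  R3 <- R3 - (-0.469066/1.30887) R2 = R3 - (-0.358375) R2:  1.00141 phi_3 = -0.038024
Back-substitution:
  phi_hat_3 = -0.038024 / 1.00141 = -0.03797
  phi_hat_2 = (0.63437 - (-0.469066)(-0.03797)) / 1.30887 = 0.471062
  phi_hat_1 = (-1.7627 - (-1.7627)(0.471062) - (1.8602)(-0.03797)) / 2.5347 = -0.339972
So phi_hat = [-0.3400, 0.4711, -0.0380].
Therefore phi_hat_3 = -0.0380.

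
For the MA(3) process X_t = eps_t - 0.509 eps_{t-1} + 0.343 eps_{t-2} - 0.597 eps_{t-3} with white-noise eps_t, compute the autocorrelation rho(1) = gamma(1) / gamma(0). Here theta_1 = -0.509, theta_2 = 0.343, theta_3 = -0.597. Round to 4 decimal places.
\rho(1) = -0.5126

For an MA(q) process with theta_0 = 1, the autocovariance is
  gamma(k) = sigma^2 * sum_{i=0..q-k} theta_i * theta_{i+k},
and rho(k) = gamma(k) / gamma(0). Sigma^2 cancels.
  numerator   = (1)*(-0.509) + (-0.509)*(0.343) + (0.343)*(-0.597) = -0.888358.
  denominator = (1)^2 + (-0.509)^2 + (0.343)^2 + (-0.597)^2 = 1.733139.
  rho(1) = -0.888358 / 1.733139 = -0.5126.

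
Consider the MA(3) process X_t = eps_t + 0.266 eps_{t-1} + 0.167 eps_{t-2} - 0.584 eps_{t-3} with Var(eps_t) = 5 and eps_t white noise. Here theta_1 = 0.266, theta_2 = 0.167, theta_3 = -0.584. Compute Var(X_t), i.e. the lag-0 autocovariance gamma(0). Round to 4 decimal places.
\gamma(0) = 7.1985

For an MA(q) process X_t = eps_t + sum_i theta_i eps_{t-i} with
Var(eps_t) = sigma^2, the variance is
  gamma(0) = sigma^2 * (1 + sum_i theta_i^2).
  sum_i theta_i^2 = (0.266)^2 + (0.167)^2 + (-0.584)^2 = 0.070756 + 0.027889 + 0.341056 = 0.439701.
  gamma(0) = 5 * (1 + 0.439701) = 5 * 1.439701 = 7.198505, which rounds to 7.1985.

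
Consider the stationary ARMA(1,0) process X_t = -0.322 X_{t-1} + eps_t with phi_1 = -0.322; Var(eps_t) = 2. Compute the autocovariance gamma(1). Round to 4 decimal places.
\gamma(1) = -0.7185

Multiply the model equation by X_{t-k} and take expectations. With theta_0 = psi_0 = 1 and psi_j the MA(infinity) weights, this gives
  gamma(k) - sum_i phi_i gamma(k-i) = c_k,
  c_k = sigma^2 * sum_{j=k..q} theta_j psi_{j-k}   (c_k = 0 for k > q),
using gamma(-m) = gamma(m).
Pure AR (q = 0): c_0 = sigma^2 = 2, c_k = 0 for k >= 1.
Equations for k = 0 and k = 1 (AR order 1):
  gamma(0) = phi_1 gamma(1) + c_0
  gamma(1) = phi_1 gamma(0) + c_1
Substituting the second into the first: gamma(0) (1 - phi_1^2) = c_0 + phi_1 c_1, so
  gamma(0) = c_0 / (1 - phi_1^2) = 2 / (1 - (-0.322)^2) = 2 / 0.896316 = 2.231356.
  gamma(1) = phi_1 gamma(0) = (-0.322)(2.231356) = -0.718497.
Therefore gamma(1) = -0.7185 (to 4 decimal places).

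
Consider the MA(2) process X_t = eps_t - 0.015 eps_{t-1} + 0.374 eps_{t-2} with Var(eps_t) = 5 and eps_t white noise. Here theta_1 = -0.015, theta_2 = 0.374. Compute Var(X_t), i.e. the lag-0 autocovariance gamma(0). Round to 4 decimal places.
\gamma(0) = 5.7005

For an MA(q) process X_t = eps_t + sum_i theta_i eps_{t-i} with
Var(eps_t) = sigma^2, the variance is
  gamma(0) = sigma^2 * (1 + sum_i theta_i^2).
  sum_i theta_i^2 = (-0.015)^2 + (0.374)^2 = 0.000225 + 0.139876 = 0.140101.
  gamma(0) = 5 * (1 + 0.140101) = 5 * 1.140101 = 5.700505, which rounds to 5.7005.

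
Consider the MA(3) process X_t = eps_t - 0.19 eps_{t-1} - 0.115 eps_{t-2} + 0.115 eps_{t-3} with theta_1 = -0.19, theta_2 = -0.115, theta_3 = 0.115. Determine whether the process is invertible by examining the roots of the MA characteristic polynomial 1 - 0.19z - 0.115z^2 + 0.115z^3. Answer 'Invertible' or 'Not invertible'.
\text{Invertible}

The MA(q) characteristic polynomial is P(z) = 1 - 0.19z - 0.115z^2 + 0.115z^3.
Invertibility requires all roots to lie outside the unit circle, i.e. |z| > 1 for every root.
Degree 3: look for a simple real root z0 first, then factor out (1 - z/z0) and solve the remaining quadratic.
Testing z0 = -2: P(-2) = 1 + (-0.19)(-2) + (-0.115)(-2)^2 + (0.115)(-2)^3
  = 1 + (0.38) + (-0.46) + (-0.92) = 0.  So z_0 = -2 is a root, |z_0| = 2.
Divide out the factor (1 + 0.5 z) = (1 - z/z0) (since 1/z0 = -0.5):
  P(z) = (1 + 0.5 z)(1 + (-0.69) z + (0.23) z^2)
  [check: z-coef -0.69 - (-0.5) = -0.19; z^2-coef 0.23 - (-0.5)(-0.69) = -0.115; z^3-coef -(-0.5)(0.23) = 0.115.]
Remaining roots from the quadratic factor 1 + (-0.69) z + (0.23) z^2:
  Set 1 + (-0.69) z + (0.23) z^2 = 0, i.e. a z^2 + b z + c = 0 with a = 0.23, b = -0.69, c = 1.
  Discriminant D = b^2 - 4ac = (-0.69)^2 - 4*(0.23)*1 = 0.4761 - (0.92) = -0.4439.
  D < 0, so the roots are the complex-conjugate pair z = (-b +/- i sqrt(-D)) / (2a) = 1.5 +/- 1.4484i.
  For a conjugate pair |z|^2 = z * conj(z) = (product of roots) = c/a = 1/(0.23) = 4.347826, so |z| = sqrt(4.347826) = 2.0851 for both roots.
Moduli of all roots: 2.0000, 2.0851, 2.0851.
All moduli strictly greater than 1? Yes.
Verdict: Invertible.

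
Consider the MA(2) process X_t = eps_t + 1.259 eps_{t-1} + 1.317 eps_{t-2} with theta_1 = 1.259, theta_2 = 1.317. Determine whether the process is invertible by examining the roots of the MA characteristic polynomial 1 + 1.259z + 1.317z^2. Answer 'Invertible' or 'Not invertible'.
\text{Not invertible}

The MA(q) characteristic polynomial is P(z) = 1 + 1.259z + 1.317z^2.
Invertibility requires all roots to lie outside the unit circle, i.e. |z| > 1 for every root.
Set 1 + (1.259) z + (1.317) z^2 = 0, i.e. a z^2 + b z + c = 0 with a = 1.317, b = 1.259, c = 1.
Discriminant D = b^2 - 4ac = (1.259)^2 - 4*(1.317)*1 = 1.585081 - (5.268) = -3.682919.
D < 0, so the roots are the complex-conjugate pair z = (-b +/- i sqrt(-D)) / (2a) = -0.478 +/- 0.7286i.
For a conjugate pair |z|^2 = z * conj(z) = (product of roots) = c/a = 1/(1.317) = 0.759301, so |z| = sqrt(0.759301) = 0.8714 for both roots.
Moduli of all roots: 0.8714, 0.8714.
All moduli strictly greater than 1? No.
Verdict: Not invertible.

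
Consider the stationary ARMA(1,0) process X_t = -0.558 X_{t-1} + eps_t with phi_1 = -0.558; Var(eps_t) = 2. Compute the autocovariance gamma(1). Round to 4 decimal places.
\gamma(1) = -1.6206

Multiply the model equation by X_{t-k} and take expectations. With theta_0 = psi_0 = 1 and psi_j the MA(infinity) weights, this gives
  gamma(k) - sum_i phi_i gamma(k-i) = c_k,
  c_k = sigma^2 * sum_{j=k..q} theta_j psi_{j-k}   (c_k = 0 for k > q),
using gamma(-m) = gamma(m).
Pure AR (q = 0): c_0 = sigma^2 = 2, c_k = 0 for k >= 1.
Equations for k = 0 and k = 1 (AR order 1):
  gamma(0) = phi_1 gamma(1) + c_0
  gamma(1) = phi_1 gamma(0) + c_1
Substituting the second into the first: gamma(0) (1 - phi_1^2) = c_0 + phi_1 c_1, so
  gamma(0) = c_0 / (1 - phi_1^2) = 2 / (1 - (-0.558)^2) = 2 / 0.688636 = 2.904292.
  gamma(1) = phi_1 gamma(0) = (-0.558)(2.904292) = -1.620595.
Therefore gamma(1) = -1.6206 (to 4 decimal places).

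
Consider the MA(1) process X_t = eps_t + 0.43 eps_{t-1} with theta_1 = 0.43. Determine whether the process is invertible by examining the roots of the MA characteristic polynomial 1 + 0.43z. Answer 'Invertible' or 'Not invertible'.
\text{Invertible}

The MA(q) characteristic polynomial is P(z) = 1 + 0.43z.
Invertibility requires all roots to lie outside the unit circle, i.e. |z| > 1 for every root.
This is linear in z: 1 + (0.43) z = 0  =>  z = -1/(0.43) = -2.325581,  |z| = 2.325581.
Moduli of all roots: 2.3256.
All moduli strictly greater than 1? Yes.
Verdict: Invertible.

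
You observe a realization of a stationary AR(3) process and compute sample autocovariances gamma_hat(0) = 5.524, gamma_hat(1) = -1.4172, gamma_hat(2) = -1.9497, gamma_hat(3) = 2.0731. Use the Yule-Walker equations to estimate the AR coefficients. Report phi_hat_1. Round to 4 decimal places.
\hat\phi_{1} = -0.2940

The Yule-Walker equations for an AR(p) process read, in matrix form,
  Gamma_p phi = r_p,   with   (Gamma_p)_{ij} = gamma(|i - j|),
                       (r_p)_i = gamma(i),   i,j = 1..p.
Substitute the sample gammas (Toeplitz matrix and right-hand side of size 3):
  Gamma_p = [[5.524, -1.4172, -1.9497], [-1.4172, 5.524, -1.4172], [-1.9497, -1.4172, 5.524]]
  r_p     = [-1.4172, -1.9497, 2.0731]
Written out (R1..R3):
  (R1) 5.524 phi_1 - 1.4172 phi_2 - 1.9497 phi_3 = -1.4172
  (R2) -1.4172 phi_1 + 5.524 phi_2 - 1.4172 phi_3 = -1.9497
  (R3) -1.9497 phi_1 - 1.4172 phi_2 + 5.524 phi_3 = 2.0731
Gaussian elimination:
  R2 <- R2 - (-1.4172/5.524) R1 = R2 - (-0.256553) R1:  5.160413 phi_2 - 1.917402 phi_3 = -2.313287
  R3 <- R3 - (-1.9497/5.524) R1 = R3 - (-0.352951) R1:  -1.917402 phi_2 + 4.835852 phi_3 = 1.572898
  R3 <- R3 - (-1.917402/5.160413) R2 = R3 - (-0.37156) R2:  4.123423 phi_3 = 0.713374
Back-substitution:
  phi_hat_3 = 0.713374 / 4.123423 = 0.173005
  phi_hat_2 = (-2.313287 - (-1.917402)(0.173005)) / 5.160413 = -0.383994
  phi_hat_1 = (-1.4172 - (-1.4172)(-0.383994) - (-1.9497)(0.173005)) / 5.524 = -0.294006
So phi_hat = [-0.2940, -0.3840, 0.1730].
Therefore phi_hat_1 = -0.2940.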